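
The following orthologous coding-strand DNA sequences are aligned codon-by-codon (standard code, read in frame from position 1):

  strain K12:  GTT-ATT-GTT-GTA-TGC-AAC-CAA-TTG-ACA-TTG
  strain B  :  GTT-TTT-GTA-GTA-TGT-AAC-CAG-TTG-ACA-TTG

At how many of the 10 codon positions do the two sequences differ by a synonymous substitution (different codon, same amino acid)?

Codon 1: GTT Val / GTT Val — identical.
Codon 2: ATT Ile / TTT Phe — nonsynonymous.
Codon 3: GTT Val / GTA Val — synonymous.
Codon 4: GTA Val / GTA Val — identical.
Codon 5: TGC Cys / TGT Cys — synonymous.
Codon 6: AAC Asn / AAC Asn — identical.
Codon 7: CAA Gln / CAG Gln — synonymous.
Codon 8: TTG Leu / TTG Leu — identical.
Codon 9: ACA Thr / ACA Thr — identical.
Codon 10: TTG Leu / TTG Leu — identical.
Synonymous differences: 3.

3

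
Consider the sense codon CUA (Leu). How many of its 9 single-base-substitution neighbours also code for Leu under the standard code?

4

Position 1: UUA → 1 synonymous.
Position 2: none → 0 synonymous.
Position 3: CUU, CUC, CUG → 3 synonymous.
Total: 1 + 0 + 3 = 4.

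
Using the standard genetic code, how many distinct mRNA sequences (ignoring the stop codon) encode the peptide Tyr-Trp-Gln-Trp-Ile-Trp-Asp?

24

Tyr: 2 codons.
Trp: 1 codon.
Gln: 2 codons.
Trp: 1 codon.
Ile: 3 codons.
Trp: 1 codon.
Asp: 2 codons.
2 × 1 × 2 × 1 × 3 × 1 × 2 = 24.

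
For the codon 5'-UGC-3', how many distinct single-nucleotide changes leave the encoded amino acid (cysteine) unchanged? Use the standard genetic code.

1

Position 1: none → 0 synonymous.
Position 2: none → 0 synonymous.
Position 3: UGU → 1 synonymous.
Total: 0 + 0 + 1 = 1.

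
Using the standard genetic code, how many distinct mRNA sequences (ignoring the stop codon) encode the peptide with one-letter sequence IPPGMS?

Ile: 3 codons.
Pro: 4 codons.
Pro: 4 codons.
Gly: 4 codons.
Met: 1 codon.
Ser: 6 codons.
3 × 4 × 4 × 4 × 1 × 6 = 1152.

1152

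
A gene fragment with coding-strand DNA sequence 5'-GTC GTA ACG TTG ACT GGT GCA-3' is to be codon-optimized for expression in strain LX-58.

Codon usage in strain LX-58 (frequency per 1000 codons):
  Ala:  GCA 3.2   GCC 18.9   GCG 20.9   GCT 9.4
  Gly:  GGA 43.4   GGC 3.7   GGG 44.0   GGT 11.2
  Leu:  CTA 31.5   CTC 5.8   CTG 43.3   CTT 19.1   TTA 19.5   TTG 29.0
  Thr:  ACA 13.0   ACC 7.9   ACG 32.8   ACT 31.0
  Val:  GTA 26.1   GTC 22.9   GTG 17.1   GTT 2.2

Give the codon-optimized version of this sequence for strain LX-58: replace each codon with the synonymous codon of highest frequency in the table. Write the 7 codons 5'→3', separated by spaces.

GTA GTA ACG CTG ACG GGG GCG

Codon 1 (Val): best is GTA at 26.1.
Codon 2 (Val): best is GTA at 26.1.
Codon 3 (Thr): best is ACG at 32.8.
Codon 4 (Leu): best is CTG at 43.3.
Codon 5 (Thr): best is ACG at 32.8.
Codon 6 (Gly): best is GGG at 44.0.
Codon 7 (Ala): best is GCG at 20.9.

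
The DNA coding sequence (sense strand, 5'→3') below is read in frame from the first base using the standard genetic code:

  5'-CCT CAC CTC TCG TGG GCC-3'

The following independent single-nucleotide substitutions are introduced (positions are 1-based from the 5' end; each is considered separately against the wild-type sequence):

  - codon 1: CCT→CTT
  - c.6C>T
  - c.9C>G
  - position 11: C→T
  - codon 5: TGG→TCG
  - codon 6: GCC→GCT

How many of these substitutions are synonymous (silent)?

Codon 1: CCT (Pro) → CTT (Leu) — missense.
Codon 2: CAC (His) → CAT (His) — synonymous.
Codon 3: CTC (Leu) → CTG (Leu) — synonymous.
Codon 4: TCG (Ser) → TTG (Leu) — missense.
Codon 5: TGG (Trp) → TCG (Ser) — missense.
Codon 6: GCC (Ala) → GCT (Ala) — synonymous.
Synonymous: 3 of 6.

3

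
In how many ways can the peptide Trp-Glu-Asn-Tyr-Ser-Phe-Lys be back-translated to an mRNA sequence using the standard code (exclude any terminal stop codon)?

Trp: 1 codon.
Glu: 2 codons.
Asn: 2 codons.
Tyr: 2 codons.
Ser: 6 codons.
Phe: 2 codons.
Lys: 2 codons.
1 × 2 × 2 × 2 × 6 × 2 × 2 = 192.

192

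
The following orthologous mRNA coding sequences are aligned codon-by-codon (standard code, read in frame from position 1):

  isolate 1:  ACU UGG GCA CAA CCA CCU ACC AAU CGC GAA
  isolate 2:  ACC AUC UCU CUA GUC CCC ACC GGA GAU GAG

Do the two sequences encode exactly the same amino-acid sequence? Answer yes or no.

Codon 1: ACU Thr / ACC Thr — synonymous.
Codon 2: UGG Trp / AUC Ile — nonsynonymous.
Codon 3: GCA Ala / UCU Ser — nonsynonymous.
Codon 4: CAA Gln / CUA Leu — nonsynonymous.
Codon 5: CCA Pro / GUC Val — nonsynonymous.
Codon 6: CCU Pro / CCC Pro — synonymous.
Codon 7: ACC Thr / ACC Thr — identical.
Codon 8: AAU Asn / GGA Gly — nonsynonymous.
Codon 9: CGC Arg / GAU Asp — nonsynonymous.
Codon 10: GAA Glu / GAG Glu — synonymous.
Nonsynonymous differences: 6 → different protein.

no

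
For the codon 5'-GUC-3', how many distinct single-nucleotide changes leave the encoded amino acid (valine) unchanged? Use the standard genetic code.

3

Position 1: none → 0 synonymous.
Position 2: none → 0 synonymous.
Position 3: GUU, GUA, GUG → 3 synonymous.
Total: 0 + 0 + 3 = 3.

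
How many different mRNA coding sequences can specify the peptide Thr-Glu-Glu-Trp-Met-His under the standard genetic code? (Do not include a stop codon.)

Thr: 4 codons.
Glu: 2 codons.
Glu: 2 codons.
Trp: 1 codon.
Met: 1 codon.
His: 2 codons.
4 × 2 × 2 × 1 × 1 × 2 = 32.

32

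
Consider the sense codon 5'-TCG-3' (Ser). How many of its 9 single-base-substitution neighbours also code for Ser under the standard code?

Position 1: none → 0 synonymous.
Position 2: none → 0 synonymous.
Position 3: TCT, TCC, TCA → 3 synonymous.
Total: 0 + 0 + 3 = 3.

3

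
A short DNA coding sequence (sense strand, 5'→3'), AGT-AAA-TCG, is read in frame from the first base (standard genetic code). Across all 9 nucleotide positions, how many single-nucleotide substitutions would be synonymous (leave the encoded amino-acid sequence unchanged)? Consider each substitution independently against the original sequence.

Codon 1 (AGT, Ser): 1 synonymous substitution.
Codon 2 (AAA, Lys): 1 synonymous substitution.
Codon 3 (TCG, Ser): 3 synonymous substitutions.
Total: 1 + 1 + 3 = 5.

5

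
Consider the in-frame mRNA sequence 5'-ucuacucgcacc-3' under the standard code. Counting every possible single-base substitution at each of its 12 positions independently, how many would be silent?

Codon 1 (UCU, Ser): 3 synonymous substitutions.
Codon 2 (ACU, Thr): 3 synonymous substitutions.
Codon 3 (CGC, Arg): 3 synonymous substitutions.
Codon 4 (ACC, Thr): 3 synonymous substitutions.
Total: 3 + 3 + 3 + 3 = 12.

12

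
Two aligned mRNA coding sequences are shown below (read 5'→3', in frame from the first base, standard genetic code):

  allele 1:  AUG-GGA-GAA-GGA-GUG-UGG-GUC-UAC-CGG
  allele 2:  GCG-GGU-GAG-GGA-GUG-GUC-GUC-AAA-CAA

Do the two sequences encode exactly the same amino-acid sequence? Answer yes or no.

no

Codon 1: AUG Met / GCG Ala — nonsynonymous.
Codon 2: GGA Gly / GGU Gly — synonymous.
Codon 3: GAA Glu / GAG Glu — synonymous.
Codon 4: GGA Gly / GGA Gly — identical.
Codon 5: GUG Val / GUG Val — identical.
Codon 6: UGG Trp / GUC Val — nonsynonymous.
Codon 7: GUC Val / GUC Val — identical.
Codon 8: UAC Tyr / AAA Lys — nonsynonymous.
Codon 9: CGG Arg / CAA Gln — nonsynonymous.
Nonsynonymous differences: 4 → different protein.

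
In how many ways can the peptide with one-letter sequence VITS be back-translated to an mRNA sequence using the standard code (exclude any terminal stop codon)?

288

Val: 4 codons.
Ile: 3 codons.
Thr: 4 codons.
Ser: 6 codons.
4 × 3 × 4 × 6 = 288.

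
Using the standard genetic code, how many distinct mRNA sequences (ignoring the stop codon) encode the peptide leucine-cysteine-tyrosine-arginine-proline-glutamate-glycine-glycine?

Leu: 6 codons.
Cys: 2 codons.
Tyr: 2 codons.
Arg: 6 codons.
Pro: 4 codons.
Glu: 2 codons.
Gly: 4 codons.
Gly: 4 codons.
6 × 2 × 2 × 6 × 4 × 2 × 4 × 4 = 18432.

18432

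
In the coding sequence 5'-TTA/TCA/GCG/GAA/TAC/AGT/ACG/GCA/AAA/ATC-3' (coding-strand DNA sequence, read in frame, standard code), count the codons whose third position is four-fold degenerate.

Codon 1 TTA (Leu): third position 2-fold.
Codon 2 TCA (Ser): third position 4-fold.
Codon 3 GCG (Ala): third position 4-fold.
Codon 4 GAA (Glu): third position 2-fold.
Codon 5 TAC (Tyr): third position 2-fold.
Codon 6 AGT (Ser): third position 2-fold.
Codon 7 ACG (Thr): third position 4-fold.
Codon 8 GCA (Ala): third position 4-fold.
Codon 9 AAA (Lys): third position 2-fold.
Codon 10 ATC (Ile): third position 3-fold.
Four-fold degenerate third positions: 4.

4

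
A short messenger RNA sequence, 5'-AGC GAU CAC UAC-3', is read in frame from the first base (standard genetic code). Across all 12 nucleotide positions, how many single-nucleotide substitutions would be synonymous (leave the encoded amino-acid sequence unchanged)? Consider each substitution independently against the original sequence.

Codon 1 (AGC, Ser): 1 synonymous substitution.
Codon 2 (GAU, Asp): 1 synonymous substitution.
Codon 3 (CAC, His): 1 synonymous substitution.
Codon 4 (UAC, Tyr): 1 synonymous substitution.
Total: 1 + 1 + 1 + 1 = 4.

4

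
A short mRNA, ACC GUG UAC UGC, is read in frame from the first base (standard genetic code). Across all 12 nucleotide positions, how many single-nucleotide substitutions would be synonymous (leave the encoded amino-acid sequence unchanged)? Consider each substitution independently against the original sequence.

8

Codon 1 (ACC, Thr): 3 synonymous substitutions.
Codon 2 (GUG, Val): 3 synonymous substitutions.
Codon 3 (UAC, Tyr): 1 synonymous substitution.
Codon 4 (UGC, Cys): 1 synonymous substitution.
Total: 3 + 3 + 1 + 1 = 8.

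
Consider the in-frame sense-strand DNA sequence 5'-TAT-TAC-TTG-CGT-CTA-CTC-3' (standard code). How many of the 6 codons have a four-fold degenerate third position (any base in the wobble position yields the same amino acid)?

3

Codon 1 TAT (Tyr): third position 2-fold.
Codon 2 TAC (Tyr): third position 2-fold.
Codon 3 TTG (Leu): third position 2-fold.
Codon 4 CGT (Arg): third position 4-fold.
Codon 5 CTA (Leu): third position 4-fold.
Codon 6 CTC (Leu): third position 4-fold.
Four-fold degenerate third positions: 3.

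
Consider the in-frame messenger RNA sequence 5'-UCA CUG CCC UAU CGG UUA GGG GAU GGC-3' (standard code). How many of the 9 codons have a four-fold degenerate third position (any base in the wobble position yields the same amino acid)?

Codon 1 UCA (Ser): third position 4-fold.
Codon 2 CUG (Leu): third position 4-fold.
Codon 3 CCC (Pro): third position 4-fold.
Codon 4 UAU (Tyr): third position 2-fold.
Codon 5 CGG (Arg): third position 4-fold.
Codon 6 UUA (Leu): third position 2-fold.
Codon 7 GGG (Gly): third position 4-fold.
Codon 8 GAU (Asp): third position 2-fold.
Codon 9 GGC (Gly): third position 4-fold.
Four-fold degenerate third positions: 6.

6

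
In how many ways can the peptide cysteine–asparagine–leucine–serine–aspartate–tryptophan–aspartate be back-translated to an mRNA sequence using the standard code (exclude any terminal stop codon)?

576

Cys: 2 codons.
Asn: 2 codons.
Leu: 6 codons.
Ser: 6 codons.
Asp: 2 codons.
Trp: 1 codon.
Asp: 2 codons.
2 × 2 × 6 × 6 × 2 × 1 × 2 = 576.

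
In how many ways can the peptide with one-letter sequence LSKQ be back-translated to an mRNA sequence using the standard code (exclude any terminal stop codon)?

144

Leu: 6 codons.
Ser: 6 codons.
Lys: 2 codons.
Gln: 2 codons.
6 × 6 × 2 × 2 = 144.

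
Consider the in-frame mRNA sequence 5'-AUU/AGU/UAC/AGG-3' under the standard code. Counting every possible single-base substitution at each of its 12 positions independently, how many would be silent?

6

Codon 1 (AUU, Ile): 2 synonymous substitutions.
Codon 2 (AGU, Ser): 1 synonymous substitution.
Codon 3 (UAC, Tyr): 1 synonymous substitution.
Codon 4 (AGG, Arg): 2 synonymous substitutions.
Total: 2 + 1 + 1 + 2 = 6.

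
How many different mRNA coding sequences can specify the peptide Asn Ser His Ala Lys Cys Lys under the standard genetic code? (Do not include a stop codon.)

Asn: 2 codons.
Ser: 6 codons.
His: 2 codons.
Ala: 4 codons.
Lys: 2 codons.
Cys: 2 codons.
Lys: 2 codons.
2 × 6 × 2 × 4 × 2 × 2 × 2 = 768.

768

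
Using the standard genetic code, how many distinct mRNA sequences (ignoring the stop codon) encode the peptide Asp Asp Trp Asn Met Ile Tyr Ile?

144

Asp: 2 codons.
Asp: 2 codons.
Trp: 1 codon.
Asn: 2 codons.
Met: 1 codon.
Ile: 3 codons.
Tyr: 2 codons.
Ile: 3 codons.
2 × 2 × 1 × 2 × 1 × 3 × 2 × 3 = 144.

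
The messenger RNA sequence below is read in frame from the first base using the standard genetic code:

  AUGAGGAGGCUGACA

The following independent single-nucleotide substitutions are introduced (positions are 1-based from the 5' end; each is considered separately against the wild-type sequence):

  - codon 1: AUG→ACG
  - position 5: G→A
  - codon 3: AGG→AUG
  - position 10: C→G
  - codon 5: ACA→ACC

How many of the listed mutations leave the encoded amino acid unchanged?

Codon 1: AUG (Met) → ACG (Thr) — missense.
Codon 2: AGG (Arg) → AAG (Lys) — missense.
Codon 3: AGG (Arg) → AUG (Met) — missense.
Codon 4: CUG (Leu) → GUG (Val) — missense.
Codon 5: ACA (Thr) → ACC (Thr) — synonymous.
Synonymous: 1 of 5.

1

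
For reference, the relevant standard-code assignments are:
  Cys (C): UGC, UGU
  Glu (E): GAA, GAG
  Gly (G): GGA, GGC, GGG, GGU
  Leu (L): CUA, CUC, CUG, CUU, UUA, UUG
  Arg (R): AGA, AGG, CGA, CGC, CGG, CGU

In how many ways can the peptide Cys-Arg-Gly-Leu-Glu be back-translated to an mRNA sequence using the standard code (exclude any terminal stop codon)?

Cys: 2 codons.
Arg: 6 codons.
Gly: 4 codons.
Leu: 6 codons.
Glu: 2 codons.
2 × 6 × 4 × 6 × 2 = 576.

576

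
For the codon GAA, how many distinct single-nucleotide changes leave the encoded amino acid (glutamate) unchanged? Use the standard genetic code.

Position 1: none → 0 synonymous.
Position 2: none → 0 synonymous.
Position 3: GAG → 1 synonymous.
Total: 0 + 0 + 1 = 1.

1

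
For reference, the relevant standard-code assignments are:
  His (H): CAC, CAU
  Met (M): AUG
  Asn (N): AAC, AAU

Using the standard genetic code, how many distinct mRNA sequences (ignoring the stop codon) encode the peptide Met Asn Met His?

4

Met: 1 codon.
Asn: 2 codons.
Met: 1 codon.
His: 2 codons.
1 × 2 × 1 × 2 = 4.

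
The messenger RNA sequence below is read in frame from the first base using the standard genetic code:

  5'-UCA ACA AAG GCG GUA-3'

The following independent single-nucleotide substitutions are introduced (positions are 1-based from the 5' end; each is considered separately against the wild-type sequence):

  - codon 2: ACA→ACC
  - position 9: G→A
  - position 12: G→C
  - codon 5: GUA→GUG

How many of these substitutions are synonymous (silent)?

4

Codon 2: ACA (Thr) → ACC (Thr) — synonymous.
Codon 3: AAG (Lys) → AAA (Lys) — synonymous.
Codon 4: GCG (Ala) → GCC (Ala) — synonymous.
Codon 5: GUA (Val) → GUG (Val) — synonymous.
Synonymous: 4 of 4.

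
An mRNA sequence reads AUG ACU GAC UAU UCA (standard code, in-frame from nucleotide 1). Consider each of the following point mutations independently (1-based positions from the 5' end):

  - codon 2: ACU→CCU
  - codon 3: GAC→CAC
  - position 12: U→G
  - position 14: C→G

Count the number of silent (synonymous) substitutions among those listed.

0

Codon 2: ACU (Thr) → CCU (Pro) — missense.
Codon 3: GAC (Asp) → CAC (His) — missense.
Codon 4: UAU (Tyr) → UAG (Stop) — nonsense.
Codon 5: UCA (Ser) → UGA (Stop) — nonsense.
Synonymous: 0 of 4.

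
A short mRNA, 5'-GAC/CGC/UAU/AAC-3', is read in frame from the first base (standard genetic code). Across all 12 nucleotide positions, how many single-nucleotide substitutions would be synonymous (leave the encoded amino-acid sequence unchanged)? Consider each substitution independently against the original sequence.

6

Codon 1 (GAC, Asp): 1 synonymous substitution.
Codon 2 (CGC, Arg): 3 synonymous substitutions.
Codon 3 (UAU, Tyr): 1 synonymous substitution.
Codon 4 (AAC, Asn): 1 synonymous substitution.
Total: 1 + 3 + 1 + 1 = 6.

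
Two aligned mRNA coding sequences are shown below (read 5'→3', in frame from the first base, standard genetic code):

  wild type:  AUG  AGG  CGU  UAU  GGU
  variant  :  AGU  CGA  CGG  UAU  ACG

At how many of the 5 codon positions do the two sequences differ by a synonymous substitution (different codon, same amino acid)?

2

Codon 1: AUG Met / AGU Ser — nonsynonymous.
Codon 2: AGG Arg / CGA Arg — synonymous.
Codon 3: CGU Arg / CGG Arg — synonymous.
Codon 4: UAU Tyr / UAU Tyr — identical.
Codon 5: GGU Gly / ACG Thr — nonsynonymous.
Synonymous differences: 2.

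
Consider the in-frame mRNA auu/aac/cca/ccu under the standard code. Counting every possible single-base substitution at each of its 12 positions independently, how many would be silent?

9

Codon 1 (AUU, Ile): 2 synonymous substitutions.
Codon 2 (AAC, Asn): 1 synonymous substitution.
Codon 3 (CCA, Pro): 3 synonymous substitutions.
Codon 4 (CCU, Pro): 3 synonymous substitutions.
Total: 2 + 1 + 3 + 3 = 9.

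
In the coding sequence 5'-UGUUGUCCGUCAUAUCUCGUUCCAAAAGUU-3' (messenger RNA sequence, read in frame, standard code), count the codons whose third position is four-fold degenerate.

6

Codon 1 UGU (Cys): third position 2-fold.
Codon 2 UGU (Cys): third position 2-fold.
Codon 3 CCG (Pro): third position 4-fold.
Codon 4 UCA (Ser): third position 4-fold.
Codon 5 UAU (Tyr): third position 2-fold.
Codon 6 CUC (Leu): third position 4-fold.
Codon 7 GUU (Val): third position 4-fold.
Codon 8 CCA (Pro): third position 4-fold.
Codon 9 AAA (Lys): third position 2-fold.
Codon 10 GUU (Val): third position 4-fold.
Four-fold degenerate third positions: 6.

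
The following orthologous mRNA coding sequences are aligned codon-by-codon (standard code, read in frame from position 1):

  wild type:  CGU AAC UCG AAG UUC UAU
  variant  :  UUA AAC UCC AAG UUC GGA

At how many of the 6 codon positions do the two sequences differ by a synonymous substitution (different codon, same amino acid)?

Codon 1: CGU Arg / UUA Leu — nonsynonymous.
Codon 2: AAC Asn / AAC Asn — identical.
Codon 3: UCG Ser / UCC Ser — synonymous.
Codon 4: AAG Lys / AAG Lys — identical.
Codon 5: UUC Phe / UUC Phe — identical.
Codon 6: UAU Tyr / GGA Gly — nonsynonymous.
Synonymous differences: 1.

1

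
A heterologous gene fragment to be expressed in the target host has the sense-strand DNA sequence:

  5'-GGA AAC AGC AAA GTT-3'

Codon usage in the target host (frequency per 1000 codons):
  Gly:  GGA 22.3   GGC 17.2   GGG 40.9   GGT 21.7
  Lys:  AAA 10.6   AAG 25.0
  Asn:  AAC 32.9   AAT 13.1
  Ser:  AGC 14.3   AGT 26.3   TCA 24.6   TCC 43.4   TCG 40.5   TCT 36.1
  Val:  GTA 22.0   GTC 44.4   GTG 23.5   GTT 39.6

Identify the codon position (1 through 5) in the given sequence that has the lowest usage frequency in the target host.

Codon 1 GGA (Gly): 22.3 per 1000.
Codon 2 AAC (Asn): 32.9 per 1000.
Codon 3 AGC (Ser): 14.3 per 1000.
Codon 4 AAA (Lys): 10.6 per 1000.
Codon 5 GTT (Val): 39.6 per 1000.
Lowest frequency is 10.6 at codon 4.

4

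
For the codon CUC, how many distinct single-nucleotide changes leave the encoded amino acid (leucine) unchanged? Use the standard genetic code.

Position 1: none → 0 synonymous.
Position 2: none → 0 synonymous.
Position 3: CUU, CUA, CUG → 3 synonymous.
Total: 0 + 0 + 3 = 3.

3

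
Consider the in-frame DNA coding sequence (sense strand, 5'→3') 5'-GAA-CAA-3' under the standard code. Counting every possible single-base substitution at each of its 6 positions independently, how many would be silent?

Codon 1 (GAA, Glu): 1 synonymous substitution.
Codon 2 (CAA, Gln): 1 synonymous substitution.
Total: 1 + 1 = 2.

2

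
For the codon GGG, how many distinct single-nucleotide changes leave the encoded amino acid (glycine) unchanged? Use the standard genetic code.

Position 1: none → 0 synonymous.
Position 2: none → 0 synonymous.
Position 3: GGU, GGC, GGA → 3 synonymous.
Total: 0 + 0 + 3 = 3.

3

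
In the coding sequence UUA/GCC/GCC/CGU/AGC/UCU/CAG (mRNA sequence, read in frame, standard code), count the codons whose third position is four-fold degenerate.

Codon 1 UUA (Leu): third position 2-fold.
Codon 2 GCC (Ala): third position 4-fold.
Codon 3 GCC (Ala): third position 4-fold.
Codon 4 CGU (Arg): third position 4-fold.
Codon 5 AGC (Ser): third position 2-fold.
Codon 6 UCU (Ser): third position 4-fold.
Codon 7 CAG (Gln): third position 2-fold.
Four-fold degenerate third positions: 4.

4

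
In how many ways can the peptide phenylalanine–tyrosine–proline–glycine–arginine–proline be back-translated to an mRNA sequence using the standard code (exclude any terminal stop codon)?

1536

Phe: 2 codons.
Tyr: 2 codons.
Pro: 4 codons.
Gly: 4 codons.
Arg: 6 codons.
Pro: 4 codons.
2 × 2 × 4 × 4 × 6 × 4 = 1536.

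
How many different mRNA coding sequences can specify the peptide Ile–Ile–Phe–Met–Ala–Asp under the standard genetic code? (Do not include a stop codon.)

Ile: 3 codons.
Ile: 3 codons.
Phe: 2 codons.
Met: 1 codon.
Ala: 4 codons.
Asp: 2 codons.
3 × 3 × 2 × 1 × 4 × 2 = 144.

144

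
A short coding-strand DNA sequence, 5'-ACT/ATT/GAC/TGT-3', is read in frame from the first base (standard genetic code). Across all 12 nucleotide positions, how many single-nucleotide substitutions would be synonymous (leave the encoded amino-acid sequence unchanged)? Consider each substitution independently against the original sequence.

Codon 1 (ACT, Thr): 3 synonymous substitutions.
Codon 2 (ATT, Ile): 2 synonymous substitutions.
Codon 3 (GAC, Asp): 1 synonymous substitution.
Codon 4 (TGT, Cys): 1 synonymous substitution.
Total: 3 + 2 + 1 + 1 = 7.

7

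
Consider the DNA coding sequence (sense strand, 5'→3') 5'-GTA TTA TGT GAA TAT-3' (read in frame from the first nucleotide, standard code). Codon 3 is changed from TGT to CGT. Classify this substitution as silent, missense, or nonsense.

missense

Position 7 falls in codon 3: TGT → Cys.
After the substitution the codon is CGT → Arg.
Cys ≠ Arg, so this is a missense mutation.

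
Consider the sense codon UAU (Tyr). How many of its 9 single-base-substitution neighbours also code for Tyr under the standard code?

Position 1: none → 0 synonymous.
Position 2: none → 0 synonymous.
Position 3: UAC → 1 synonymous.
Total: 0 + 0 + 1 = 1.

1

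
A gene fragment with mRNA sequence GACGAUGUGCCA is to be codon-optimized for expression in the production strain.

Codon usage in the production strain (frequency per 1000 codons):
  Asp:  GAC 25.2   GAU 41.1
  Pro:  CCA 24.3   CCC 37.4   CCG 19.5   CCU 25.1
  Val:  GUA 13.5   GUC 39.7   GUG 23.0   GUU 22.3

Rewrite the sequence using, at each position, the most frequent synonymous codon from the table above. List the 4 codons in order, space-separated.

Codon 1 (Asp): best is GAU at 41.1.
Codon 2 (Asp): best is GAU at 41.1.
Codon 3 (Val): best is GUC at 39.7.
Codon 4 (Pro): best is CCC at 37.4.

GAU GAU GUC CCC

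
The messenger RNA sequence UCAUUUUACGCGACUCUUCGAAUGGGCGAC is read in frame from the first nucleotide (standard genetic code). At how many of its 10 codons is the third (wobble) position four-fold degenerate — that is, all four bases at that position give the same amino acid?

6

Codon 1 UCA (Ser): third position 4-fold.
Codon 2 UUU (Phe): third position 2-fold.
Codon 3 UAC (Tyr): third position 2-fold.
Codon 4 GCG (Ala): third position 4-fold.
Codon 5 ACU (Thr): third position 4-fold.
Codon 6 CUU (Leu): third position 4-fold.
Codon 7 CGA (Arg): third position 4-fold.
Codon 8 AUG (Met): third position 1-fold.
Codon 9 GGC (Gly): third position 4-fold.
Codon 10 GAC (Asp): third position 2-fold.
Four-fold degenerate third positions: 6.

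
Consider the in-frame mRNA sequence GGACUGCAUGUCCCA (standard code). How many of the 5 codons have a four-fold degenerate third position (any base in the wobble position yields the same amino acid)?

4

Codon 1 GGA (Gly): third position 4-fold.
Codon 2 CUG (Leu): third position 4-fold.
Codon 3 CAU (His): third position 2-fold.
Codon 4 GUC (Val): third position 4-fold.
Codon 5 CCA (Pro): third position 4-fold.
Four-fold degenerate third positions: 4.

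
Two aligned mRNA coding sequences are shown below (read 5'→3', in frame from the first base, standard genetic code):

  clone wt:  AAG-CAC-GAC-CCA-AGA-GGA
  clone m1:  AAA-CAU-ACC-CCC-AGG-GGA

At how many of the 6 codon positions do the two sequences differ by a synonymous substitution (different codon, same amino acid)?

Codon 1: AAG Lys / AAA Lys — synonymous.
Codon 2: CAC His / CAU His — synonymous.
Codon 3: GAC Asp / ACC Thr — nonsynonymous.
Codon 4: CCA Pro / CCC Pro — synonymous.
Codon 5: AGA Arg / AGG Arg — synonymous.
Codon 6: GGA Gly / GGA Gly — identical.
Synonymous differences: 4.

4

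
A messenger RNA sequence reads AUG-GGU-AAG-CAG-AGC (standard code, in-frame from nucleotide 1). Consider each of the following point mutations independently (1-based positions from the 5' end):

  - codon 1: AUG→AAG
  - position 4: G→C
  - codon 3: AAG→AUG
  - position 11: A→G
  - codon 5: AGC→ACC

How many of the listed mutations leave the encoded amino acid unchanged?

0

Codon 1: AUG (Met) → AAG (Lys) — missense.
Codon 2: GGU (Gly) → CGU (Arg) — missense.
Codon 3: AAG (Lys) → AUG (Met) — missense.
Codon 4: CAG (Gln) → CGG (Arg) — missense.
Codon 5: AGC (Ser) → ACC (Thr) — missense.
Synonymous: 0 of 5.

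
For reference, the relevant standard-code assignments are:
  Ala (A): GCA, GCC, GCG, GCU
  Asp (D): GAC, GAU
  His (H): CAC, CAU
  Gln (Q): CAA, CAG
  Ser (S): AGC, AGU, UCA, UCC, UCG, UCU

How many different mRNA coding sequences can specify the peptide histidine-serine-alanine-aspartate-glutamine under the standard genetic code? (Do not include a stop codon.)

192

His: 2 codons.
Ser: 6 codons.
Ala: 4 codons.
Asp: 2 codons.
Gln: 2 codons.
2 × 6 × 4 × 2 × 2 = 192.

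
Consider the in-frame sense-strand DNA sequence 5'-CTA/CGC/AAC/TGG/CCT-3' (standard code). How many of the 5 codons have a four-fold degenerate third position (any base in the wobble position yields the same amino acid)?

3

Codon 1 CTA (Leu): third position 4-fold.
Codon 2 CGC (Arg): third position 4-fold.
Codon 3 AAC (Asn): third position 2-fold.
Codon 4 TGG (Trp): third position 1-fold.
Codon 5 CCT (Pro): third position 4-fold.
Four-fold degenerate third positions: 3.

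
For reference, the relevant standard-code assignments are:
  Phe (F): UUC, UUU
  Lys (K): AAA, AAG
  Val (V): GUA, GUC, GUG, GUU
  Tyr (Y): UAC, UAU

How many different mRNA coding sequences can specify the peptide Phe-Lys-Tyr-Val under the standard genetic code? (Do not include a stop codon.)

Phe: 2 codons.
Lys: 2 codons.
Tyr: 2 codons.
Val: 4 codons.
2 × 2 × 2 × 4 = 32.

32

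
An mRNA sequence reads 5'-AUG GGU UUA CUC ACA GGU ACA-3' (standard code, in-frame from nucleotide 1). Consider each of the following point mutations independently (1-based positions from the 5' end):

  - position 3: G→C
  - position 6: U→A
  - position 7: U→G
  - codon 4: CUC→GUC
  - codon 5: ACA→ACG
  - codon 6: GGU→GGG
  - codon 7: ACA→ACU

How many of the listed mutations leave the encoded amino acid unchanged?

4

Codon 1: AUG (Met) → AUC (Ile) — missense.
Codon 2: GGU (Gly) → GGA (Gly) — synonymous.
Codon 3: UUA (Leu) → GUA (Val) — missense.
Codon 4: CUC (Leu) → GUC (Val) — missense.
Codon 5: ACA (Thr) → ACG (Thr) — synonymous.
Codon 6: GGU (Gly) → GGG (Gly) — synonymous.
Codon 7: ACA (Thr) → ACU (Thr) — synonymous.
Synonymous: 4 of 7.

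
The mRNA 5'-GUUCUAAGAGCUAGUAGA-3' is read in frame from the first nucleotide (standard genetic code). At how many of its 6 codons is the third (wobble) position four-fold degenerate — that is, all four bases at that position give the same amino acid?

Codon 1 GUU (Val): third position 4-fold.
Codon 2 CUA (Leu): third position 4-fold.
Codon 3 AGA (Arg): third position 2-fold.
Codon 4 GCU (Ala): third position 4-fold.
Codon 5 AGU (Ser): third position 2-fold.
Codon 6 AGA (Arg): third position 2-fold.
Four-fold degenerate third positions: 3.

3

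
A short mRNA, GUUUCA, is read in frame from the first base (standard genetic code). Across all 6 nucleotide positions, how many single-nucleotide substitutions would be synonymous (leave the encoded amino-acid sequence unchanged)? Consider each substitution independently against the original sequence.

6

Codon 1 (GUU, Val): 3 synonymous substitutions.
Codon 2 (UCA, Ser): 3 synonymous substitutions.
Total: 3 + 3 = 6.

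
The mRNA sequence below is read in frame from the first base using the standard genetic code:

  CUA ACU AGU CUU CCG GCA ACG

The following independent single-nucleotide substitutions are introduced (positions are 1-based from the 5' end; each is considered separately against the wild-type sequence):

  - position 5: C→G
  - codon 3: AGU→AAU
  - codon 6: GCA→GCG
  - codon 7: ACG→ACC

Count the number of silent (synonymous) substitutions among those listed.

Codon 2: ACU (Thr) → AGU (Ser) — missense.
Codon 3: AGU (Ser) → AAU (Asn) — missense.
Codon 6: GCA (Ala) → GCG (Ala) — synonymous.
Codon 7: ACG (Thr) → ACC (Thr) — synonymous.
Synonymous: 2 of 4.

2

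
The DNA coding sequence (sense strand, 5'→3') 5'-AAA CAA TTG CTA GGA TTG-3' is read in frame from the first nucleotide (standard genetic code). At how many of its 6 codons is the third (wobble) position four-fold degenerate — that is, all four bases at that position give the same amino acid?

2

Codon 1 AAA (Lys): third position 2-fold.
Codon 2 CAA (Gln): third position 2-fold.
Codon 3 TTG (Leu): third position 2-fold.
Codon 4 CTA (Leu): third position 4-fold.
Codon 5 GGA (Gly): third position 4-fold.
Codon 6 TTG (Leu): third position 2-fold.
Four-fold degenerate third positions: 2.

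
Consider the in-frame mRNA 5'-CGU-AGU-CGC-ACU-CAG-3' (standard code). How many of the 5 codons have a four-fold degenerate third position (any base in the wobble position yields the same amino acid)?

Codon 1 CGU (Arg): third position 4-fold.
Codon 2 AGU (Ser): third position 2-fold.
Codon 3 CGC (Arg): third position 4-fold.
Codon 4 ACU (Thr): third position 4-fold.
Codon 5 CAG (Gln): third position 2-fold.
Four-fold degenerate third positions: 3.

3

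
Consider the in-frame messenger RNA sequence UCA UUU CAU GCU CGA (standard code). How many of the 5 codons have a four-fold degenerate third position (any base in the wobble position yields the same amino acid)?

Codon 1 UCA (Ser): third position 4-fold.
Codon 2 UUU (Phe): third position 2-fold.
Codon 3 CAU (His): third position 2-fold.
Codon 4 GCU (Ala): third position 4-fold.
Codon 5 CGA (Arg): third position 4-fold.
Four-fold degenerate third positions: 3.

3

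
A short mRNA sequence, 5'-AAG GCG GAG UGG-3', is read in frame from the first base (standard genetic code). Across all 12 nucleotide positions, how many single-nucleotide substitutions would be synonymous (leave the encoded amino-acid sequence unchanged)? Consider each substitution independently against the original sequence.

Codon 1 (AAG, Lys): 1 synonymous substitution.
Codon 2 (GCG, Ala): 3 synonymous substitutions.
Codon 3 (GAG, Glu): 1 synonymous substitution.
Codon 4 (UGG, Trp): 0 synonymous substitutions.
Total: 1 + 3 + 1 + 0 = 5.

5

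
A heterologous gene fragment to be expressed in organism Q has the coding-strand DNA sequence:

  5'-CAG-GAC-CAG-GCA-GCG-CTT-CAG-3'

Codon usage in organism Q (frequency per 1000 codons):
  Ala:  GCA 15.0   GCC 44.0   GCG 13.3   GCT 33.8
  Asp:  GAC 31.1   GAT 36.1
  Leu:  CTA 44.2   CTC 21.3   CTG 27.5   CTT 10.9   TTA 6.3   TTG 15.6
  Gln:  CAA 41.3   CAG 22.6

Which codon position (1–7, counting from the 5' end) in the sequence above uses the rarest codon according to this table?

6

Codon 1 CAG (Gln): 22.6 per 1000.
Codon 2 GAC (Asp): 31.1 per 1000.
Codon 3 CAG (Gln): 22.6 per 1000.
Codon 4 GCA (Ala): 15.0 per 1000.
Codon 5 GCG (Ala): 13.3 per 1000.
Codon 6 CTT (Leu): 10.9 per 1000.
Codon 7 CAG (Gln): 22.6 per 1000.
Lowest frequency is 10.9 at codon 6.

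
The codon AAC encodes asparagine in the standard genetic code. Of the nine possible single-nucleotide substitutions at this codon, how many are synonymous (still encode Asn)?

Position 1: none → 0 synonymous.
Position 2: none → 0 synonymous.
Position 3: AAU → 1 synonymous.
Total: 0 + 0 + 1 = 1.

1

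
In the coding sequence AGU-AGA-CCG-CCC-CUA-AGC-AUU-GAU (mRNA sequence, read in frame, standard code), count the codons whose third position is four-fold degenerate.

3

Codon 1 AGU (Ser): third position 2-fold.
Codon 2 AGA (Arg): third position 2-fold.
Codon 3 CCG (Pro): third position 4-fold.
Codon 4 CCC (Pro): third position 4-fold.
Codon 5 CUA (Leu): third position 4-fold.
Codon 6 AGC (Ser): third position 2-fold.
Codon 7 AUU (Ile): third position 3-fold.
Codon 8 GAU (Asp): third position 2-fold.
Four-fold degenerate third positions: 3.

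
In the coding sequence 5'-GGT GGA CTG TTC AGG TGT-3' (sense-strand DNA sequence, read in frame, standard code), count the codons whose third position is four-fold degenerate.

3

Codon 1 GGT (Gly): third position 4-fold.
Codon 2 GGA (Gly): third position 4-fold.
Codon 3 CTG (Leu): third position 4-fold.
Codon 4 TTC (Phe): third position 2-fold.
Codon 5 AGG (Arg): third position 2-fold.
Codon 6 TGT (Cys): third position 2-fold.
Four-fold degenerate third positions: 3.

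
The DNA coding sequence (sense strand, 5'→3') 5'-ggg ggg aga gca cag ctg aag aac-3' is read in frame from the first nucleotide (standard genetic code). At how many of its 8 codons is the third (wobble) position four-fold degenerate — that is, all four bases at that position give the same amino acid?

Codon 1 GGG (Gly): third position 4-fold.
Codon 2 GGG (Gly): third position 4-fold.
Codon 3 AGA (Arg): third position 2-fold.
Codon 4 GCA (Ala): third position 4-fold.
Codon 5 CAG (Gln): third position 2-fold.
Codon 6 CTG (Leu): third position 4-fold.
Codon 7 AAG (Lys): third position 2-fold.
Codon 8 AAC (Asn): third position 2-fold.
Four-fold degenerate third positions: 4.

4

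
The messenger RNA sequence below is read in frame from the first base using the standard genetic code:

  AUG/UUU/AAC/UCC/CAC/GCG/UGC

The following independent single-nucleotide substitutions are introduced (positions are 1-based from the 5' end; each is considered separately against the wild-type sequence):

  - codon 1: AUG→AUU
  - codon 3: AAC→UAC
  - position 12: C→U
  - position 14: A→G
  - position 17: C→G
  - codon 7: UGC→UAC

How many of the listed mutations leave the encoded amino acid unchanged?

1

Codon 1: AUG (Met) → AUU (Ile) — missense.
Codon 3: AAC (Asn) → UAC (Tyr) — missense.
Codon 4: UCC (Ser) → UCU (Ser) — synonymous.
Codon 5: CAC (His) → CGC (Arg) — missense.
Codon 6: GCG (Ala) → GGG (Gly) — missense.
Codon 7: UGC (Cys) → UAC (Tyr) — missense.
Synonymous: 1 of 6.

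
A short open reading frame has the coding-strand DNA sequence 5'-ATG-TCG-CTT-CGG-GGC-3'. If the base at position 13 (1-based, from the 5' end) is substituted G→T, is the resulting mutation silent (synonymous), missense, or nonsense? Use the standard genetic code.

missense

Position 13 falls in codon 5: GGC → Gly.
After the substitution the codon is TGC → Cys.
Gly ≠ Cys, so this is a missense mutation.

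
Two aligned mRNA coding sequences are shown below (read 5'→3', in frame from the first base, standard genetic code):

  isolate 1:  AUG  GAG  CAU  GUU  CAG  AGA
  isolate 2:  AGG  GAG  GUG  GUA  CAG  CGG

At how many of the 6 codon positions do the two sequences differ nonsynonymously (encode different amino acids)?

Codon 1: AUG Met / AGG Arg — nonsynonymous.
Codon 2: GAG Glu / GAG Glu — identical.
Codon 3: CAU His / GUG Val — nonsynonymous.
Codon 4: GUU Val / GUA Val — synonymous.
Codon 5: CAG Gln / CAG Gln — identical.
Codon 6: AGA Arg / CGG Arg — synonymous.
Nonsynonymous differences: 2.

2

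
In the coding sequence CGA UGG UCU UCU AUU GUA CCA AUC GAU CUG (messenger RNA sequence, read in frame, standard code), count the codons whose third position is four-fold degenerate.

Codon 1 CGA (Arg): third position 4-fold.
Codon 2 UGG (Trp): third position 1-fold.
Codon 3 UCU (Ser): third position 4-fold.
Codon 4 UCU (Ser): third position 4-fold.
Codon 5 AUU (Ile): third position 3-fold.
Codon 6 GUA (Val): third position 4-fold.
Codon 7 CCA (Pro): third position 4-fold.
Codon 8 AUC (Ile): third position 3-fold.
Codon 9 GAU (Asp): third position 2-fold.
Codon 10 CUG (Leu): third position 4-fold.
Four-fold degenerate third positions: 6.

6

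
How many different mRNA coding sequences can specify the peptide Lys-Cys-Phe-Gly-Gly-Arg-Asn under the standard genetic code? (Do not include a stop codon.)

Lys: 2 codons.
Cys: 2 codons.
Phe: 2 codons.
Gly: 4 codons.
Gly: 4 codons.
Arg: 6 codons.
Asn: 2 codons.
2 × 2 × 2 × 4 × 4 × 6 × 2 = 1536.

1536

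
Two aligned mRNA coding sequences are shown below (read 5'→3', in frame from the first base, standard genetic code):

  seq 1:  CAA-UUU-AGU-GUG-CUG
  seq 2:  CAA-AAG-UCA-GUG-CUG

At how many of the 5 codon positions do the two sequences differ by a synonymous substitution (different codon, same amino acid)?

1

Codon 1: CAA Gln / CAA Gln — identical.
Codon 2: UUU Phe / AAG Lys — nonsynonymous.
Codon 3: AGU Ser / UCA Ser — synonymous.
Codon 4: GUG Val / GUG Val — identical.
Codon 5: CUG Leu / CUG Leu — identical.
Synonymous differences: 1.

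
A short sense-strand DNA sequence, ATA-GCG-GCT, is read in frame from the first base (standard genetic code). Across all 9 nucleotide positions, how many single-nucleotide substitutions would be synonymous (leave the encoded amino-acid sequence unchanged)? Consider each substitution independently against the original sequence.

Codon 1 (ATA, Ile): 2 synonymous substitutions.
Codon 2 (GCG, Ala): 3 synonymous substitutions.
Codon 3 (GCT, Ala): 3 synonymous substitutions.
Total: 2 + 3 + 3 = 8.

8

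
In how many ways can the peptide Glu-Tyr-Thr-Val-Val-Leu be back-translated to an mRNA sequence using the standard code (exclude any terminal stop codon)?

Glu: 2 codons.
Tyr: 2 codons.
Thr: 4 codons.
Val: 4 codons.
Val: 4 codons.
Leu: 6 codons.
2 × 2 × 4 × 4 × 4 × 6 = 1536.

1536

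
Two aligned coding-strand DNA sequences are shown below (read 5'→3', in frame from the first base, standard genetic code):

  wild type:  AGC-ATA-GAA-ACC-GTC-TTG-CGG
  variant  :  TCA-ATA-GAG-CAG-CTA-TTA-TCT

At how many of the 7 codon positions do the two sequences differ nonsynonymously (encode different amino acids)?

Codon 1: AGC Ser / TCA Ser — synonymous.
Codon 2: ATA Ile / ATA Ile — identical.
Codon 3: GAA Glu / GAG Glu — synonymous.
Codon 4: ACC Thr / CAG Gln — nonsynonymous.
Codon 5: GTC Val / CTA Leu — nonsynonymous.
Codon 6: TTG Leu / TTA Leu — synonymous.
Codon 7: CGG Arg / TCT Ser — nonsynonymous.
Nonsynonymous differences: 3.

3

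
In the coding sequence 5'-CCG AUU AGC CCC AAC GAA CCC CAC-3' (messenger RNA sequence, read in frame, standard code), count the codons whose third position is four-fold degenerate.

Codon 1 CCG (Pro): third position 4-fold.
Codon 2 AUU (Ile): third position 3-fold.
Codon 3 AGC (Ser): third position 2-fold.
Codon 4 CCC (Pro): third position 4-fold.
Codon 5 AAC (Asn): third position 2-fold.
Codon 6 GAA (Glu): third position 2-fold.
Codon 7 CCC (Pro): third position 4-fold.
Codon 8 CAC (His): third position 2-fold.
Four-fold degenerate third positions: 3.

3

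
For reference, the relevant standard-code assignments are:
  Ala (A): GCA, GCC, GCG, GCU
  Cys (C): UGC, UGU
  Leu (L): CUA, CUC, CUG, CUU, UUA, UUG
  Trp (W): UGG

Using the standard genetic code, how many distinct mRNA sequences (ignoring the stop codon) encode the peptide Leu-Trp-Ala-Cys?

48

Leu: 6 codons.
Trp: 1 codon.
Ala: 4 codons.
Cys: 2 codons.
6 × 1 × 4 × 2 = 48.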